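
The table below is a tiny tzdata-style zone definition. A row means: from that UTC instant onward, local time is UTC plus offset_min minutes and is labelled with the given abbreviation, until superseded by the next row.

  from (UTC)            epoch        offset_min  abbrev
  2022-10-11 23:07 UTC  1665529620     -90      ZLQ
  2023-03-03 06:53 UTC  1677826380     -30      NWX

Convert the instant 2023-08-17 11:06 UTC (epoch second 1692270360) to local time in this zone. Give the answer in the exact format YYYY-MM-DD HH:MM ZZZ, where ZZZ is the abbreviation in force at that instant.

Query: 2023-08-17 11:06 UTC
Rule 2/2 (NWX, -00:30): 2023-03-03 06:53 UTC ≤ query < +∞
11·60 + 6 - 30 = 636 min
636 = 0·1440 + 636; 636 = 10·60 + 36 → 10:36, same day
→ 2023-08-17 10:36 NWX

2023-08-17 10:36 NWX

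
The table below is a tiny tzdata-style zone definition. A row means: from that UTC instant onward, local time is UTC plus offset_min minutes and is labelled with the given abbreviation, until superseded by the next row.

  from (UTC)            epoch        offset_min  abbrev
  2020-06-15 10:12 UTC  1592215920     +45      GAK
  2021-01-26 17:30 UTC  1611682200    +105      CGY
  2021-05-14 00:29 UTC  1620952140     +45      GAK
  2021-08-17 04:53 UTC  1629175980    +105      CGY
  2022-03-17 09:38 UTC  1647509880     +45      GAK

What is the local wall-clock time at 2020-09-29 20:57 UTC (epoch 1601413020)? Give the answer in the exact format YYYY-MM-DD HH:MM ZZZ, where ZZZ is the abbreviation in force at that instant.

2020-09-29 21:42 GAK

Query: 2020-09-29 20:57 UTC
Rule 1/5 (GAK, +00:45): 2020-06-15 10:12 UTC ≤ query < 2021-01-26 17:30 UTC
20·60 + 57 + 45 = 1302 min
1302 = 0·1440 + 1302; 1302 = 21·60 + 42 → 21:42, same day
→ 2020-09-29 21:42 GAK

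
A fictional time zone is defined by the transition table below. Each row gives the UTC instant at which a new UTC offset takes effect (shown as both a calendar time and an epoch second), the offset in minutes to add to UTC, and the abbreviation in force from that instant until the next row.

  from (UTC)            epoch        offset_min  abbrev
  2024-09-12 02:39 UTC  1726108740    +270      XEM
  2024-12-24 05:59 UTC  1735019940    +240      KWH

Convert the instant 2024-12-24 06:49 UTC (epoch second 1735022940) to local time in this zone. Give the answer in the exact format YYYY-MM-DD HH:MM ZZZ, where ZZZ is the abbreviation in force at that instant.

2024-12-24 10:49 KWH

Query: 2024-12-24 06:49 UTC
Rule 2/2 (KWH, +04:00): 2024-12-24 05:59 UTC ≤ query < +∞
6·60 + 49 + 240 = 649 min
649 = 0·1440 + 649; 649 = 10·60 + 49 → 10:49, same day
→ 2024-12-24 10:49 KWH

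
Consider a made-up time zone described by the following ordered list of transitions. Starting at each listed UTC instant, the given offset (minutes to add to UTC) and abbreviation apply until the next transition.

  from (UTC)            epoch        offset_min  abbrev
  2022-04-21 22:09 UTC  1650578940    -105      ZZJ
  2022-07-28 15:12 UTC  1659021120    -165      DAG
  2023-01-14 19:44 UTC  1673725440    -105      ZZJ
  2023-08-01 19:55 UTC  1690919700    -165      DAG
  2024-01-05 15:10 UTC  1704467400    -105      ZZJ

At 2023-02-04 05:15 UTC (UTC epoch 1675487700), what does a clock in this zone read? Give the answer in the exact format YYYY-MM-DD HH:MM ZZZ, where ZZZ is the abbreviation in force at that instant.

2023-02-04 03:30 ZZJ

Query: 2023-02-04 05:15 UTC
Rule 3/5 (ZZJ, -01:45): 2023-01-14 19:44 UTC ≤ query < 2023-08-01 19:55 UTC
5·60 + 15 - 105 = 210 min
210 = 0·1440 + 210; 210 = 3·60 + 30 → 03:30, same day
→ 2023-02-04 03:30 ZZJ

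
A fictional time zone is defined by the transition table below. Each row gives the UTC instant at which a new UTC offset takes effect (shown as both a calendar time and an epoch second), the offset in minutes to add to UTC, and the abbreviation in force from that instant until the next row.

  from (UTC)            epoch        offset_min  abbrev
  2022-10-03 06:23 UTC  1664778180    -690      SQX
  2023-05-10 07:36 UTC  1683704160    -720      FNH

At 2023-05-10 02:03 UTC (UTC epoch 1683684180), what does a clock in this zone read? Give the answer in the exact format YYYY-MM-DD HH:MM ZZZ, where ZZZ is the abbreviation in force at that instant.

Query: 2023-05-10 02:03 UTC
Rule 1/2 (SQX, -11:30): 2022-10-03 06:23 UTC ≤ query < 2023-05-10 07:36 UTC
2·60 + 3 - 690 = -567 min
-567 = -1·1440 + 873; 873 = 14·60 + 33 → 14:33, 2023-05-10 - 1 day = 2023-05-09
→ 2023-05-09 14:33 SQX

2023-05-09 14:33 SQX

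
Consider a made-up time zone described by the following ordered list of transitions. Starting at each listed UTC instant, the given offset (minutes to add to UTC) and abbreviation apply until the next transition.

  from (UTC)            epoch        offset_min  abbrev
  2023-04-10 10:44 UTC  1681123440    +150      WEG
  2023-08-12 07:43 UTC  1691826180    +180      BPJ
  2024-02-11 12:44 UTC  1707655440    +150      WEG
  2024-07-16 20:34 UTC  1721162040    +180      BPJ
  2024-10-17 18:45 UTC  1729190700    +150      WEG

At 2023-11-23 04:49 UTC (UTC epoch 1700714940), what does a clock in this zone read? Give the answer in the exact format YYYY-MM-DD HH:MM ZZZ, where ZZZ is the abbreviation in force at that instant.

Query: 2023-11-23 04:49 UTC
Rule 2/5 (BPJ, +03:00): 2023-08-12 07:43 UTC ≤ query < 2024-02-11 12:44 UTC
4·60 + 49 + 180 = 469 min
469 = 0·1440 + 469; 469 = 7·60 + 49 → 07:49, same day
→ 2023-11-23 07:49 BPJ

2023-11-23 07:49 BPJ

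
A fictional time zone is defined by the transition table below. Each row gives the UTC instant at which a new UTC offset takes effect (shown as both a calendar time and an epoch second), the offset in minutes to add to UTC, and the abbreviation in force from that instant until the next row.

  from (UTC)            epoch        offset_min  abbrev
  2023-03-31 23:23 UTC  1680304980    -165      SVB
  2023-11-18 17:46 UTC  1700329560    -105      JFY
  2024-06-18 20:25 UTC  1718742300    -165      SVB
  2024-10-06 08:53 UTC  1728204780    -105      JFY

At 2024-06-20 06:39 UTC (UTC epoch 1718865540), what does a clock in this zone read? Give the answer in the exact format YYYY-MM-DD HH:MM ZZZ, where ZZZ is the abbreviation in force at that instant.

2024-06-20 03:54 SVB

Query: 2024-06-20 06:39 UTC
Rule 3/4 (SVB, -02:45): 2024-06-18 20:25 UTC ≤ query < 2024-10-06 08:53 UTC
6·60 + 39 - 165 = 234 min
234 = 0·1440 + 234; 234 = 3·60 + 54 → 03:54, same day
→ 2024-06-20 03:54 SVB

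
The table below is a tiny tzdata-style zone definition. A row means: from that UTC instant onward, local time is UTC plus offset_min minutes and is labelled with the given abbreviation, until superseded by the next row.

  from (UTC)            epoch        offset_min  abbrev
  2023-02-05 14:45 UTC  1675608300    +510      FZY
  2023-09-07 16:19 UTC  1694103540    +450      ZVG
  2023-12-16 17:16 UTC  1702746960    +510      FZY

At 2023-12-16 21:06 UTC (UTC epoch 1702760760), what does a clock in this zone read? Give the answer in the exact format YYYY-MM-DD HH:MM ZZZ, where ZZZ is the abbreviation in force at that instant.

2023-12-17 05:36 FZY

Query: 2023-12-16 21:06 UTC
Rule 3/3 (FZY, +08:30): 2023-12-16 17:16 UTC ≤ query < +∞
21·60 + 6 + 510 = 1776 min
1776 = 1·1440 + 336; 336 = 5·60 + 36 → 05:36, 2023-12-16 + 1 day = 2023-12-17
→ 2023-12-17 05:36 FZY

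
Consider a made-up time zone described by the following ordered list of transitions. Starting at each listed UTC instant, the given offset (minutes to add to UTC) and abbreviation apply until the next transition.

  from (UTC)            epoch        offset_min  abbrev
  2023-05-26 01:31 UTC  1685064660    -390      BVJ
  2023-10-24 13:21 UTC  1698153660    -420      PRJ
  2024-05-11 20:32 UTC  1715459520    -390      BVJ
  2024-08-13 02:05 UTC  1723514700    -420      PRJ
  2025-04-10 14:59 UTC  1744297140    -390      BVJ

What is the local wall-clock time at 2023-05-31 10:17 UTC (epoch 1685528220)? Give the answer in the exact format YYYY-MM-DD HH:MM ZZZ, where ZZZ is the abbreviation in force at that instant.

2023-05-31 03:47 BVJ

Query: 2023-05-31 10:17 UTC
Rule 1/5 (BVJ, -06:30): 2023-05-26 01:31 UTC ≤ query < 2023-10-24 13:21 UTC
10·60 + 17 - 390 = 227 min
227 = 0·1440 + 227; 227 = 3·60 + 47 → 03:47, same day
→ 2023-05-31 03:47 BVJ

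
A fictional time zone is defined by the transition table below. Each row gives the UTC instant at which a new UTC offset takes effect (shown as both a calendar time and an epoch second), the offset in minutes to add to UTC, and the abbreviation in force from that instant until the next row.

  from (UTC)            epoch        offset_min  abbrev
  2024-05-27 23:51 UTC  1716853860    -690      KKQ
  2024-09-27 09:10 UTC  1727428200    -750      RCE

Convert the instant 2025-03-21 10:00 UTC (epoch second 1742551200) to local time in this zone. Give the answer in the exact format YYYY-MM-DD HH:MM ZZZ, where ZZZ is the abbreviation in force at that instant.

2025-03-20 21:30 RCE

Query: 2025-03-21 10:00 UTC
Rule 2/2 (RCE, -12:30): 2024-09-27 09:10 UTC ≤ query < +∞
10·60 + 0 - 750 = -150 min
-150 = -1·1440 + 1290; 1290 = 21·60 + 30 → 21:30, 2025-03-21 - 1 day = 2025-03-20
→ 2025-03-20 21:30 RCE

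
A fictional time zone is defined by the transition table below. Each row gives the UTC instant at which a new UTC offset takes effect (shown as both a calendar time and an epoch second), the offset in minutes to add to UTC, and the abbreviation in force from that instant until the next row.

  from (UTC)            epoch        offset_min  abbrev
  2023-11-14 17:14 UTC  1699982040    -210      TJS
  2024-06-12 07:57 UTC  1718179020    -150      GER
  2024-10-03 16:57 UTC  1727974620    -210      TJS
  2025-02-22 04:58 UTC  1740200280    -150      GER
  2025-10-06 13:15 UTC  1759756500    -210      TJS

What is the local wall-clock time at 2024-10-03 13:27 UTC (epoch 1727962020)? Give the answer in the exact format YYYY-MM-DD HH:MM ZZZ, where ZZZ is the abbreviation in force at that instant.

Query: 2024-10-03 13:27 UTC
Rule 2/5 (GER, -02:30): 2024-06-12 07:57 UTC ≤ query < 2024-10-03 16:57 UTC
13·60 + 27 - 150 = 657 min
657 = 0·1440 + 657; 657 = 10·60 + 57 → 10:57, same day
→ 2024-10-03 10:57 GER

2024-10-03 10:57 GER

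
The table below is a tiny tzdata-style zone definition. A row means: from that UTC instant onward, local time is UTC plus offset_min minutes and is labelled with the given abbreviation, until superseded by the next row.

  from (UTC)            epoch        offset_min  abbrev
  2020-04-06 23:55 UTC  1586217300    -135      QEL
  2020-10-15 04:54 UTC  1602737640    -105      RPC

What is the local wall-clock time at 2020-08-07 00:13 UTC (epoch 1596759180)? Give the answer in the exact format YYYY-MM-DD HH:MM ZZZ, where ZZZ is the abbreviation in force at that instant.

2020-08-06 21:58 QEL

Query: 2020-08-07 00:13 UTC
Rule 1/2 (QEL, -02:15): 2020-04-06 23:55 UTC ≤ query < 2020-10-15 04:54 UTC
0·60 + 13 - 135 = -122 min
-122 = -1·1440 + 1318; 1318 = 21·60 + 58 → 21:58, 2020-08-07 - 1 day = 2020-08-06
→ 2020-08-06 21:58 QEL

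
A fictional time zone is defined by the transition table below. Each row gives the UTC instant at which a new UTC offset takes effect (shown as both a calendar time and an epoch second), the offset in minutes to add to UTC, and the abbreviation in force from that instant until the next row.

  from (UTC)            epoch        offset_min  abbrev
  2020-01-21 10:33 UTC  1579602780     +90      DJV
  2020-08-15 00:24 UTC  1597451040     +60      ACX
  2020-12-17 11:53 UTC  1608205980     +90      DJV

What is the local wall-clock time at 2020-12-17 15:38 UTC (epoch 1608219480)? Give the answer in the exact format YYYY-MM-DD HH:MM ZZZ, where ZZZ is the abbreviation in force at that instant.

Query: 2020-12-17 15:38 UTC
Rule 3/3 (DJV, +01:30): 2020-12-17 11:53 UTC ≤ query < +∞
15·60 + 38 + 90 = 1028 min
1028 = 0·1440 + 1028; 1028 = 17·60 + 8 → 17:08, same day
→ 2020-12-17 17:08 DJV

2020-12-17 17:08 DJV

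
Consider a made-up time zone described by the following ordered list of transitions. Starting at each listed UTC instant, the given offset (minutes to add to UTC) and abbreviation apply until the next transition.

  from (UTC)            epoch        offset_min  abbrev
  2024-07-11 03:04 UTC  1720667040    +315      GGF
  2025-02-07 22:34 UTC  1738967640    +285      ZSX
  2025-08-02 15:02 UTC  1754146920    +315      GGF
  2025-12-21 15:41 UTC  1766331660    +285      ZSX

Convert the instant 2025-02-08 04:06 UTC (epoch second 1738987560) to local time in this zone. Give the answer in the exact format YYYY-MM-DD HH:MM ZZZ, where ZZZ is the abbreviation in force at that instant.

2025-02-08 08:51 ZSX

Query: 2025-02-08 04:06 UTC
Rule 2/4 (ZSX, +04:45): 2025-02-07 22:34 UTC ≤ query < 2025-08-02 15:02 UTC
4·60 + 6 + 285 = 531 min
531 = 0·1440 + 531; 531 = 8·60 + 51 → 08:51, same day
→ 2025-02-08 08:51 ZSX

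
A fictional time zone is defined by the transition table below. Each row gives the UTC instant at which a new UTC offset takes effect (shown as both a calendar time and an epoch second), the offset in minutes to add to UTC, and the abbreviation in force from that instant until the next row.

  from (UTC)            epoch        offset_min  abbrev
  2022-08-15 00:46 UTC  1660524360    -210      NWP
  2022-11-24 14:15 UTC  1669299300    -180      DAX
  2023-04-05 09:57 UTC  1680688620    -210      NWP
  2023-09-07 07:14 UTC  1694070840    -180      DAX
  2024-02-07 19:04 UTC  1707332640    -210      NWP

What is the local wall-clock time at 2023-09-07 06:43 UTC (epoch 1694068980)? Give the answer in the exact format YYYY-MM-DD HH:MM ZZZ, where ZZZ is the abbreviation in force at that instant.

Query: 2023-09-07 06:43 UTC
Rule 3/5 (NWP, -03:30): 2023-04-05 09:57 UTC ≤ query < 2023-09-07 07:14 UTC
6·60 + 43 - 210 = 193 min
193 = 0·1440 + 193; 193 = 3·60 + 13 → 03:13, same day
→ 2023-09-07 03:13 NWP

2023-09-07 03:13 NWP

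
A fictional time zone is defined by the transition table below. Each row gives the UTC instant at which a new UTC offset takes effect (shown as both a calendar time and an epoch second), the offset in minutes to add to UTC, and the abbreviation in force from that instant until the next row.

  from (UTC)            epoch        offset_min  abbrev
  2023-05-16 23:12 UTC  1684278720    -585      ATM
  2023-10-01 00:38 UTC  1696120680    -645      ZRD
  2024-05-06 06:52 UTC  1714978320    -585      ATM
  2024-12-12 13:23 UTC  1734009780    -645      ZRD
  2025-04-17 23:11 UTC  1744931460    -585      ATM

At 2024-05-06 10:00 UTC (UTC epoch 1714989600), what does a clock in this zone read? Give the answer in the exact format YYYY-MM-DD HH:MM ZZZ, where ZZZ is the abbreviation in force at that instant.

2024-05-06 00:15 ATM

Query: 2024-05-06 10:00 UTC
Rule 3/5 (ATM, -09:45): 2024-05-06 06:52 UTC ≤ query < 2024-12-12 13:23 UTC
10·60 + 0 - 585 = 15 min
15 = 0·1440 + 15; 15 = 0·60 + 15 → 00:15, same day
→ 2024-05-06 00:15 ATM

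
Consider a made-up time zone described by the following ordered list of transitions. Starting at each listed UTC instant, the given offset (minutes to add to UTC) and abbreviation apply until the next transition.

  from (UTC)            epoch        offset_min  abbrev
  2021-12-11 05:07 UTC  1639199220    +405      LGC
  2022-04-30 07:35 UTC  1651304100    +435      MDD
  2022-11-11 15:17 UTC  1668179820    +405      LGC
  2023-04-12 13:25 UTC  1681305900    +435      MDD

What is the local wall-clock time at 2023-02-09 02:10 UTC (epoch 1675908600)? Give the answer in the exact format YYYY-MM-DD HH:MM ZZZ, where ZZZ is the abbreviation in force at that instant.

2023-02-09 08:55 LGC

Query: 2023-02-09 02:10 UTC
Rule 3/4 (LGC, +06:45): 2022-11-11 15:17 UTC ≤ query < 2023-04-12 13:25 UTC
2·60 + 10 + 405 = 535 min
535 = 0·1440 + 535; 535 = 8·60 + 55 → 08:55, same day
→ 2023-02-09 08:55 LGC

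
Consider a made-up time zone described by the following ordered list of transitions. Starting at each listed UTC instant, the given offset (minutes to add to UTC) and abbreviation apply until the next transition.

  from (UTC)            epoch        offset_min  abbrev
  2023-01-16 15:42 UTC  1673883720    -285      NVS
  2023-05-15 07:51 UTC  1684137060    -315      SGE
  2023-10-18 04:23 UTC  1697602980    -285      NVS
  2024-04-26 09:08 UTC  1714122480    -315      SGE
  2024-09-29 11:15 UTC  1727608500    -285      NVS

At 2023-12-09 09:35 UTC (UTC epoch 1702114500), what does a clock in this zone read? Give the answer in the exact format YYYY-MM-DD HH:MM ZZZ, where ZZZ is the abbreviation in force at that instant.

Query: 2023-12-09 09:35 UTC
Rule 3/5 (NVS, -04:45): 2023-10-18 04:23 UTC ≤ query < 2024-04-26 09:08 UTC
9·60 + 35 - 285 = 290 min
290 = 0·1440 + 290; 290 = 4·60 + 50 → 04:50, same day
→ 2023-12-09 04:50 NVS

2023-12-09 04:50 NVS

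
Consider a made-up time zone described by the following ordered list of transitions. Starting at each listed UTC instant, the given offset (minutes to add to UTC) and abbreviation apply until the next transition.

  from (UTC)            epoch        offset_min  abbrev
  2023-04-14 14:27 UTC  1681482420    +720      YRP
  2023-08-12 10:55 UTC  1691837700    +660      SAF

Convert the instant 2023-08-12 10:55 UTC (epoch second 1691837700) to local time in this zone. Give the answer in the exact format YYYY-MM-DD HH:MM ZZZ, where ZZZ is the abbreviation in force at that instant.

Query: 2023-08-12 10:55 UTC
Rule 2/2 (SAF, +11:00): 2023-08-12 10:55 UTC ≤ query < +∞
10·60 + 55 + 660 = 1315 min
1315 = 0·1440 + 1315; 1315 = 21·60 + 55 → 21:55, same day
→ 2023-08-12 21:55 SAF

2023-08-12 21:55 SAF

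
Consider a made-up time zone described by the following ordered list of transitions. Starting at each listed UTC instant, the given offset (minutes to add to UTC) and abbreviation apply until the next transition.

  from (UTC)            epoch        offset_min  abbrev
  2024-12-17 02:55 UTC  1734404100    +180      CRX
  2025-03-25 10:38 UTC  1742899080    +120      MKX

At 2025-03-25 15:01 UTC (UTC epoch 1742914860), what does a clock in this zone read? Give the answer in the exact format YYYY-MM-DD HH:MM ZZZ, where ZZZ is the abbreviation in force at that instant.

Query: 2025-03-25 15:01 UTC
Rule 2/2 (MKX, +02:00): 2025-03-25 10:38 UTC ≤ query < +∞
15·60 + 1 + 120 = 1021 min
1021 = 0·1440 + 1021; 1021 = 17·60 + 1 → 17:01, same day
→ 2025-03-25 17:01 MKX

2025-03-25 17:01 MKX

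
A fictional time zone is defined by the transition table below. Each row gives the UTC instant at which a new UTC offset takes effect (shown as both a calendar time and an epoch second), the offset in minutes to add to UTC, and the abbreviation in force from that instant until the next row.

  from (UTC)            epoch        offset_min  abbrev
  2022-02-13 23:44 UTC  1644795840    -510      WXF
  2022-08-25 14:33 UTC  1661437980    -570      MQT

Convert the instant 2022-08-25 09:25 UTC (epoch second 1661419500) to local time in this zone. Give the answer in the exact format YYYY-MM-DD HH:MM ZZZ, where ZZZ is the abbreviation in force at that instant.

Query: 2022-08-25 09:25 UTC
Rule 1/2 (WXF, -08:30): 2022-02-13 23:44 UTC ≤ query < 2022-08-25 14:33 UTC
9·60 + 25 - 510 = 55 min
55 = 0·1440 + 55; 55 = 0·60 + 55 → 00:55, same day
→ 2022-08-25 00:55 WXF

2022-08-25 00:55 WXF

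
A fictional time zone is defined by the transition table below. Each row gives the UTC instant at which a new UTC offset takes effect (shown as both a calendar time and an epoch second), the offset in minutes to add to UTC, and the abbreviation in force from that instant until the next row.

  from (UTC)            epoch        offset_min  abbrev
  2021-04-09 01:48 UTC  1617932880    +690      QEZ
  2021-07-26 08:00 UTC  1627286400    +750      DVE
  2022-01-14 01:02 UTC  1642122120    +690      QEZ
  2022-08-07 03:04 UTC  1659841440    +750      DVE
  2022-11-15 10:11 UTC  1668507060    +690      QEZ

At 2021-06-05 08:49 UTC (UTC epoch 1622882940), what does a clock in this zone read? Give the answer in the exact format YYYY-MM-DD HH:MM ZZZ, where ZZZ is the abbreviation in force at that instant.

2021-06-05 20:19 QEZ

Query: 2021-06-05 08:49 UTC
Rule 1/5 (QEZ, +11:30): 2021-04-09 01:48 UTC ≤ query < 2021-07-26 08:00 UTC
8·60 + 49 + 690 = 1219 min
1219 = 0·1440 + 1219; 1219 = 20·60 + 19 → 20:19, same day
→ 2021-06-05 20:19 QEZ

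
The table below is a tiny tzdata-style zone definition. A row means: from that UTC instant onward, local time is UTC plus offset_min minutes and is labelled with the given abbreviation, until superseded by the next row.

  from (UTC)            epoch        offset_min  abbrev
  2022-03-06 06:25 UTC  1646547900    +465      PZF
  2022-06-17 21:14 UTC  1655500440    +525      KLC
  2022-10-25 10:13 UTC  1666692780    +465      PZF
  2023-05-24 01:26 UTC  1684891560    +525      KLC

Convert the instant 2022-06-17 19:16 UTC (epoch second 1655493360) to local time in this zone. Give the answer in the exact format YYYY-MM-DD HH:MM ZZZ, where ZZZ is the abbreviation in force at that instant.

2022-06-18 03:01 PZF

Query: 2022-06-17 19:16 UTC
Rule 1/4 (PZF, +07:45): 2022-03-06 06:25 UTC ≤ query < 2022-06-17 21:14 UTC
19·60 + 16 + 465 = 1621 min
1621 = 1·1440 + 181; 181 = 3·60 + 1 → 03:01, 2022-06-17 + 1 day = 2022-06-18
→ 2022-06-18 03:01 PZF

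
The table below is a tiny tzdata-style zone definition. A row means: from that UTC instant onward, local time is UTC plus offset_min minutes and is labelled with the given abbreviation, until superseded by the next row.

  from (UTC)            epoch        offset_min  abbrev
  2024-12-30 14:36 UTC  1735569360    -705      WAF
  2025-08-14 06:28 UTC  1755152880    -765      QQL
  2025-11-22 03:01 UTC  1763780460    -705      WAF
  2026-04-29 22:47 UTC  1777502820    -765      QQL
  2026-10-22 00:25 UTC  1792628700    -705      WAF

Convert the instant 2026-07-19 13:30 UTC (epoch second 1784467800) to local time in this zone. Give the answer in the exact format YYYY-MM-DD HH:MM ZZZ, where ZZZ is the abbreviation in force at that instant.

2026-07-19 00:45 QQL

Query: 2026-07-19 13:30 UTC
Rule 4/5 (QQL, -12:45): 2026-04-29 22:47 UTC ≤ query < 2026-10-22 00:25 UTC
13·60 + 30 - 765 = 45 min
45 = 0·1440 + 45; 45 = 0·60 + 45 → 00:45, same day
→ 2026-07-19 00:45 QQL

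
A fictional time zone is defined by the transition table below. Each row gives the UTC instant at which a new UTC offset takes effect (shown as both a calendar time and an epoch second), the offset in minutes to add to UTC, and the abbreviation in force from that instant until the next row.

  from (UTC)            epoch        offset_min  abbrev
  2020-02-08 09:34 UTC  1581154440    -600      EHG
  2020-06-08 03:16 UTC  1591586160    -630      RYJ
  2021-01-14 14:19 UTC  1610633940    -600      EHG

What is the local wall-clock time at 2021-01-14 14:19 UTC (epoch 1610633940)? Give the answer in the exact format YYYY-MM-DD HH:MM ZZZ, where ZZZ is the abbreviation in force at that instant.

Query: 2021-01-14 14:19 UTC
Rule 3/3 (EHG, -10:00): 2021-01-14 14:19 UTC ≤ query < +∞
14·60 + 19 - 600 = 259 min
259 = 0·1440 + 259; 259 = 4·60 + 19 → 04:19, same day
→ 2021-01-14 04:19 EHG

2021-01-14 04:19 EHG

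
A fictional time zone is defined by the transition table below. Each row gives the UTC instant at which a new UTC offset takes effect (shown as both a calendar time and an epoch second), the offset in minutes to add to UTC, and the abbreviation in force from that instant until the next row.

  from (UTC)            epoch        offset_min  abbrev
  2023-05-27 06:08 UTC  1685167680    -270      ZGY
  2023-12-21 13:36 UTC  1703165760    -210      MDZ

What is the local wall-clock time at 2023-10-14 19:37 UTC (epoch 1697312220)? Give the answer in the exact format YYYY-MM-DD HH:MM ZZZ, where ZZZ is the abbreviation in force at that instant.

Query: 2023-10-14 19:37 UTC
Rule 1/2 (ZGY, -04:30): 2023-05-27 06:08 UTC ≤ query < 2023-12-21 13:36 UTC
19·60 + 37 - 270 = 907 min
907 = 0·1440 + 907; 907 = 15·60 + 7 → 15:07, same day
→ 2023-10-14 15:07 ZGY

2023-10-14 15:07 ZGY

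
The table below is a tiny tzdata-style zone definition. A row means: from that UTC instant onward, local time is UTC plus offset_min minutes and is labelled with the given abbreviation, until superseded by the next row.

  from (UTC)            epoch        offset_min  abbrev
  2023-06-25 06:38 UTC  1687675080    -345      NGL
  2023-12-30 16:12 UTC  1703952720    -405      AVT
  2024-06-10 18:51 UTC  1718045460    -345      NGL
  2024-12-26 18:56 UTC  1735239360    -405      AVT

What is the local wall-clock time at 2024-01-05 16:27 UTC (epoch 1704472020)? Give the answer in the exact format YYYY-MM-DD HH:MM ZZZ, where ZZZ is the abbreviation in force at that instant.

Query: 2024-01-05 16:27 UTC
Rule 2/4 (AVT, -06:45): 2023-12-30 16:12 UTC ≤ query < 2024-06-10 18:51 UTC
16·60 + 27 - 405 = 582 min
582 = 0·1440 + 582; 582 = 9·60 + 42 → 09:42, same day
→ 2024-01-05 09:42 AVT

2024-01-05 09:42 AVT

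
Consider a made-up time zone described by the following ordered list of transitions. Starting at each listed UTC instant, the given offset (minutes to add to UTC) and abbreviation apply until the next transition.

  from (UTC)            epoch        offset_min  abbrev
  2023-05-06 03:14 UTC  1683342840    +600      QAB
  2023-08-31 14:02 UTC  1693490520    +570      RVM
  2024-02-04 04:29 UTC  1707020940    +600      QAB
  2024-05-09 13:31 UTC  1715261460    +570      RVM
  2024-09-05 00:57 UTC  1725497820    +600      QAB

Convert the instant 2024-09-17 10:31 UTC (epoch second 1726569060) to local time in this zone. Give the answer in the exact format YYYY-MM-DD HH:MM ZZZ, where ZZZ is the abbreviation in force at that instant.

Query: 2024-09-17 10:31 UTC
Rule 5/5 (QAB, +10:00): 2024-09-05 00:57 UTC ≤ query < +∞
10·60 + 31 + 600 = 1231 min
1231 = 0·1440 + 1231; 1231 = 20·60 + 31 → 20:31, same day
→ 2024-09-17 20:31 QAB

2024-09-17 20:31 QAB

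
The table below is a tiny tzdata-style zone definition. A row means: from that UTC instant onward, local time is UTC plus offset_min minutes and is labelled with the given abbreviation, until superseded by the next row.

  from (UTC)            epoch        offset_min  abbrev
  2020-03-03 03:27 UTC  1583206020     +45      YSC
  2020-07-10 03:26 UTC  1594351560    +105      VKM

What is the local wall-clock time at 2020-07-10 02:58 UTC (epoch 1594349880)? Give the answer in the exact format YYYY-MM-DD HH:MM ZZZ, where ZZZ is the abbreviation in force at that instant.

Query: 2020-07-10 02:58 UTC
Rule 1/2 (YSC, +00:45): 2020-03-03 03:27 UTC ≤ query < 2020-07-10 03:26 UTC
2·60 + 58 + 45 = 223 min
223 = 0·1440 + 223; 223 = 3·60 + 43 → 03:43, same day
→ 2020-07-10 03:43 YSC

2020-07-10 03:43 YSC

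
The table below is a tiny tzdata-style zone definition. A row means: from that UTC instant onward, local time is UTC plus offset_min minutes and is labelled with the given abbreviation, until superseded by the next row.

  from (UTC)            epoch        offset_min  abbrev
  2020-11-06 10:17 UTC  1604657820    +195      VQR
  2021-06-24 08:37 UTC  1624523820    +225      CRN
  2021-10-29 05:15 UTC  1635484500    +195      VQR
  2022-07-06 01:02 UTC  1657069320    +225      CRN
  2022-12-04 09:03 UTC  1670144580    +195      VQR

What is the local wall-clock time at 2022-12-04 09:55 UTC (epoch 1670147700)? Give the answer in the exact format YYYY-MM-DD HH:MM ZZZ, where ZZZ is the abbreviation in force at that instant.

2022-12-04 13:10 VQR

Query: 2022-12-04 09:55 UTC
Rule 5/5 (VQR, +03:15): 2022-12-04 09:03 UTC ≤ query < +∞
9·60 + 55 + 195 = 790 min
790 = 0·1440 + 790; 790 = 13·60 + 10 → 13:10, same day
→ 2022-12-04 13:10 VQR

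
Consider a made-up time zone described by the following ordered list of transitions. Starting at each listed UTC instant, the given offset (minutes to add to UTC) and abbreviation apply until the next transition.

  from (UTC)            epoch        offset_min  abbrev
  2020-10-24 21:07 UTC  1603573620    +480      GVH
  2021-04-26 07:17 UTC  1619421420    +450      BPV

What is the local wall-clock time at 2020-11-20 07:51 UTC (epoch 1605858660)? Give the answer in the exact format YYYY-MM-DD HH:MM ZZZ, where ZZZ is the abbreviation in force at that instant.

2020-11-20 15:51 GVH

Query: 2020-11-20 07:51 UTC
Rule 1/2 (GVH, +08:00): 2020-10-24 21:07 UTC ≤ query < 2021-04-26 07:17 UTC
7·60 + 51 + 480 = 951 min
951 = 0·1440 + 951; 951 = 15·60 + 51 → 15:51, same day
→ 2020-11-20 15:51 GVH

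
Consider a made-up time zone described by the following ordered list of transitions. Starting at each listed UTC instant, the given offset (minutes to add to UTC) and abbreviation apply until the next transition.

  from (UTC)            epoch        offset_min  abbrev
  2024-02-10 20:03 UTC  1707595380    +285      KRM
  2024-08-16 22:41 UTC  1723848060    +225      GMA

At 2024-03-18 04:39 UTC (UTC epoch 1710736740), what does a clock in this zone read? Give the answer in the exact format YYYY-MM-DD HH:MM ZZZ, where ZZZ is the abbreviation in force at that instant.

2024-03-18 09:24 KRM

Query: 2024-03-18 04:39 UTC
Rule 1/2 (KRM, +04:45): 2024-02-10 20:03 UTC ≤ query < 2024-08-16 22:41 UTC
4·60 + 39 + 285 = 564 min
564 = 0·1440 + 564; 564 = 9·60 + 24 → 09:24, same day
→ 2024-03-18 09:24 KRM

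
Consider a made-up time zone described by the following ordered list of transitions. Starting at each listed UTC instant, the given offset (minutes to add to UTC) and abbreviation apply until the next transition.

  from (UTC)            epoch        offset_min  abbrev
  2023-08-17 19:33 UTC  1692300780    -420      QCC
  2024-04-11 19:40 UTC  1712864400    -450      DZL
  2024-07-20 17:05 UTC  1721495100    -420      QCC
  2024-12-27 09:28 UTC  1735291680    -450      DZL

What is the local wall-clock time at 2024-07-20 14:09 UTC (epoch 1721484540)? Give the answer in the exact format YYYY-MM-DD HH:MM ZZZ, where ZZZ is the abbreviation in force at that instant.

2024-07-20 06:39 DZL

Query: 2024-07-20 14:09 UTC
Rule 2/4 (DZL, -07:30): 2024-04-11 19:40 UTC ≤ query < 2024-07-20 17:05 UTC
14·60 + 9 - 450 = 399 min
399 = 0·1440 + 399; 399 = 6·60 + 39 → 06:39, same day
→ 2024-07-20 06:39 DZL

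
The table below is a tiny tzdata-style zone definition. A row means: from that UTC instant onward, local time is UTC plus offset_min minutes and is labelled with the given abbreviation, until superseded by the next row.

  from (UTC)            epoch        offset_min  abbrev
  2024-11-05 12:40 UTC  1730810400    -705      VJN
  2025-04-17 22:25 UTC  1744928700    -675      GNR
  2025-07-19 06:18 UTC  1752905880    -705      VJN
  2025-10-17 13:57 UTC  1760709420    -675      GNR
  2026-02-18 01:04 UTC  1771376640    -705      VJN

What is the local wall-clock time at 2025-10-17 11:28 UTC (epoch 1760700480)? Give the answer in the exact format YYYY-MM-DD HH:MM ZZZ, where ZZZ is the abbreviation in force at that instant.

2025-10-16 23:43 VJN

Query: 2025-10-17 11:28 UTC
Rule 3/5 (VJN, -11:45): 2025-07-19 06:18 UTC ≤ query < 2025-10-17 13:57 UTC
11·60 + 28 - 705 = -17 min
-17 = -1·1440 + 1423; 1423 = 23·60 + 43 → 23:43, 2025-10-17 - 1 day = 2025-10-16
→ 2025-10-16 23:43 VJN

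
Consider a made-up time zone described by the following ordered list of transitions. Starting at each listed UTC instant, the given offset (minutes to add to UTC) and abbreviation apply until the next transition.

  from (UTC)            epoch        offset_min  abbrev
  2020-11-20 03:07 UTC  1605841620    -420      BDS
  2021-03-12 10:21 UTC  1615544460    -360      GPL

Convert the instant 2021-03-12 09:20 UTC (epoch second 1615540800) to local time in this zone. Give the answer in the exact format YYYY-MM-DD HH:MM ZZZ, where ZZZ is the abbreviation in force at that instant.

Query: 2021-03-12 09:20 UTC
Rule 1/2 (BDS, -07:00): 2020-11-20 03:07 UTC ≤ query < 2021-03-12 10:21 UTC
9·60 + 20 - 420 = 140 min
140 = 0·1440 + 140; 140 = 2·60 + 20 → 02:20, same day
→ 2021-03-12 02:20 BDS

2021-03-12 02:20 BDS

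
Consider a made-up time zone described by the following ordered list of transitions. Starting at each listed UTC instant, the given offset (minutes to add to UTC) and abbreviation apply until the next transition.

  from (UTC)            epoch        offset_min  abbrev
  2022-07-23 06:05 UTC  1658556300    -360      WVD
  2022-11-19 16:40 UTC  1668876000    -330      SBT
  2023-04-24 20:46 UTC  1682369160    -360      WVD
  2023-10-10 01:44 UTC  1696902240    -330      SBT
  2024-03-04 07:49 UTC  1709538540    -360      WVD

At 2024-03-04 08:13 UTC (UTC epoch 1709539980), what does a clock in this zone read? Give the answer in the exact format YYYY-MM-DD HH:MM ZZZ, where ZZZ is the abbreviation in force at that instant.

2024-03-04 02:13 WVD

Query: 2024-03-04 08:13 UTC
Rule 5/5 (WVD, -06:00): 2024-03-04 07:49 UTC ≤ query < +∞
8·60 + 13 - 360 = 133 min
133 = 0·1440 + 133; 133 = 2·60 + 13 → 02:13, same day
→ 2024-03-04 02:13 WVD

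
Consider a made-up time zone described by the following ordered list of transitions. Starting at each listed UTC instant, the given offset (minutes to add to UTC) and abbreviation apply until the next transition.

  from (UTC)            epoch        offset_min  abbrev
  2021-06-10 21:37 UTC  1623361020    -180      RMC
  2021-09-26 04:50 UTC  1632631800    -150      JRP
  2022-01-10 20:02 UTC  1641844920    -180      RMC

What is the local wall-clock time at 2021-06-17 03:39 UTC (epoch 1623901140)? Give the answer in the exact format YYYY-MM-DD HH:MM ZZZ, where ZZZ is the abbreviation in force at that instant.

2021-06-17 00:39 RMC

Query: 2021-06-17 03:39 UTC
Rule 1/3 (RMC, -03:00): 2021-06-10 21:37 UTC ≤ query < 2021-09-26 04:50 UTC
3·60 + 39 - 180 = 39 min
39 = 0·1440 + 39; 39 = 0·60 + 39 → 00:39, same day
→ 2021-06-17 00:39 RMC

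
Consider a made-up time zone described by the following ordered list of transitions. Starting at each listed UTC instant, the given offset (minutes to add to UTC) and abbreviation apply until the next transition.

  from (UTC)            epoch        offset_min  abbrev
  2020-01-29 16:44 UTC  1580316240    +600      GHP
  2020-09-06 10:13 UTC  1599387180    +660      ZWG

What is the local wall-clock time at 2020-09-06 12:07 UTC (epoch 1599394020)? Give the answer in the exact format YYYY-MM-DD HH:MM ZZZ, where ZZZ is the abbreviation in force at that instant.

Query: 2020-09-06 12:07 UTC
Rule 2/2 (ZWG, +11:00): 2020-09-06 10:13 UTC ≤ query < +∞
12·60 + 7 + 660 = 1387 min
1387 = 0·1440 + 1387; 1387 = 23·60 + 7 → 23:07, same day
→ 2020-09-06 23:07 ZWG

2020-09-06 23:07 ZWG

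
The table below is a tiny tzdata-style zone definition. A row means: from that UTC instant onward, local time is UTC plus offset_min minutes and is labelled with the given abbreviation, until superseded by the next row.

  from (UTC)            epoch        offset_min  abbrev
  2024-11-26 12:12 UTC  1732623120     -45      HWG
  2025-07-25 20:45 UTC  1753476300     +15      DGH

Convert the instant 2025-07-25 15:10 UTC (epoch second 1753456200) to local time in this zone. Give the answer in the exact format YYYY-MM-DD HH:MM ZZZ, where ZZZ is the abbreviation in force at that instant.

2025-07-25 14:25 HWG

Query: 2025-07-25 15:10 UTC
Rule 1/2 (HWG, -00:45): 2024-11-26 12:12 UTC ≤ query < 2025-07-25 20:45 UTC
15·60 + 10 - 45 = 865 min
865 = 0·1440 + 865; 865 = 14·60 + 25 → 14:25, same day
→ 2025-07-25 14:25 HWG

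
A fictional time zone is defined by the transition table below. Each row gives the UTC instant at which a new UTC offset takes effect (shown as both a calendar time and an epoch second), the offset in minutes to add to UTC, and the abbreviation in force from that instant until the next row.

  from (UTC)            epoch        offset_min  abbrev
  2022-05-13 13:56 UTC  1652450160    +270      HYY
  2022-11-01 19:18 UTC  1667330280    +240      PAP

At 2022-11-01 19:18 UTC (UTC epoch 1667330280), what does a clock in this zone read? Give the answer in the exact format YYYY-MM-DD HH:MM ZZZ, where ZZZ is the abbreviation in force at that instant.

Query: 2022-11-01 19:18 UTC
Rule 2/2 (PAP, +04:00): 2022-11-01 19:18 UTC ≤ query < +∞
19·60 + 18 + 240 = 1398 min
1398 = 0·1440 + 1398; 1398 = 23·60 + 18 → 23:18, same day
→ 2022-11-01 23:18 PAP

2022-11-01 23:18 PAP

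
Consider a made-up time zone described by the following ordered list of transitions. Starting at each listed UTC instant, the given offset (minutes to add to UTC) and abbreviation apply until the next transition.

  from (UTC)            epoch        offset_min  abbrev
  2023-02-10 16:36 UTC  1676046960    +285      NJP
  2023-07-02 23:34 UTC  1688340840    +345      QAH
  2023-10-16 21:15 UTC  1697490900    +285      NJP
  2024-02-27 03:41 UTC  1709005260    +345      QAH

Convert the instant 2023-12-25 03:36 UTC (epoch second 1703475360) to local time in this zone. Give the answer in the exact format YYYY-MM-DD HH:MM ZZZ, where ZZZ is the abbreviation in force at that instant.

Query: 2023-12-25 03:36 UTC
Rule 3/4 (NJP, +04:45): 2023-10-16 21:15 UTC ≤ query < 2024-02-27 03:41 UTC
3·60 + 36 + 285 = 501 min
501 = 0·1440 + 501; 501 = 8·60 + 21 → 08:21, same day
→ 2023-12-25 08:21 NJP

2023-12-25 08:21 NJP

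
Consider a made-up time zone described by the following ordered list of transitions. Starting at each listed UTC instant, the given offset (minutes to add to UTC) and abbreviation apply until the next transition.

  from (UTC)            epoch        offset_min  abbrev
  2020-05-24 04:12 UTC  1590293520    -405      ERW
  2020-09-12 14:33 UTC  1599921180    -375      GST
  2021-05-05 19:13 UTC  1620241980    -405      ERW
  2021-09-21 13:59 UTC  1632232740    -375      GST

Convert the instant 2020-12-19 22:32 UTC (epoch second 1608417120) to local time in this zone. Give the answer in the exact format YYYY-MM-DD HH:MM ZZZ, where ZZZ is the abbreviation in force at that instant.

Query: 2020-12-19 22:32 UTC
Rule 2/4 (GST, -06:15): 2020-09-12 14:33 UTC ≤ query < 2021-05-05 19:13 UTC
22·60 + 32 - 375 = 977 min
977 = 0·1440 + 977; 977 = 16·60 + 17 → 16:17, same day
→ 2020-12-19 16:17 GST

2020-12-19 16:17 GST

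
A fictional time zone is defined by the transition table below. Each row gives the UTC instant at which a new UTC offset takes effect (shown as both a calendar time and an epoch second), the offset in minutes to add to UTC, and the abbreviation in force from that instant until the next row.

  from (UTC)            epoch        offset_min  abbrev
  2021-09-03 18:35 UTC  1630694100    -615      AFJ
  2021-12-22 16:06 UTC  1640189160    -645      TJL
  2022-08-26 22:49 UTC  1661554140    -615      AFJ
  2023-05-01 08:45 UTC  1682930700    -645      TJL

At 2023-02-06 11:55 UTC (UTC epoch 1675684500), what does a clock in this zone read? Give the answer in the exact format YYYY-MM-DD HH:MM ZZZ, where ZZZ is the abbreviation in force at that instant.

2023-02-06 01:40 AFJ

Query: 2023-02-06 11:55 UTC
Rule 3/4 (AFJ, -10:15): 2022-08-26 22:49 UTC ≤ query < 2023-05-01 08:45 UTC
11·60 + 55 - 615 = 100 min
100 = 0·1440 + 100; 100 = 1·60 + 40 → 01:40, same day
→ 2023-02-06 01:40 AFJ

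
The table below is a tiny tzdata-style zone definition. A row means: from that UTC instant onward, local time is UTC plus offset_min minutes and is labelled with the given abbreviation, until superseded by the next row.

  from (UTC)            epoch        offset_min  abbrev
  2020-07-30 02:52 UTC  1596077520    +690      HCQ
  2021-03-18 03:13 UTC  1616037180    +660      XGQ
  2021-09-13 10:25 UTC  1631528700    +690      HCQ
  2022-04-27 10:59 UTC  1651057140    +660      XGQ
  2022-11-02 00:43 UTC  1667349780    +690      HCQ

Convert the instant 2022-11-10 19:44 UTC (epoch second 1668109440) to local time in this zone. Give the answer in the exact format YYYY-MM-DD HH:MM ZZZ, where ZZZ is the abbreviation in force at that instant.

2022-11-11 07:14 HCQ

Query: 2022-11-10 19:44 UTC
Rule 5/5 (HCQ, +11:30): 2022-11-02 00:43 UTC ≤ query < +∞
19·60 + 44 + 690 = 1874 min
1874 = 1·1440 + 434; 434 = 7·60 + 14 → 07:14, 2022-11-10 + 1 day = 2022-11-11
→ 2022-11-11 07:14 HCQ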